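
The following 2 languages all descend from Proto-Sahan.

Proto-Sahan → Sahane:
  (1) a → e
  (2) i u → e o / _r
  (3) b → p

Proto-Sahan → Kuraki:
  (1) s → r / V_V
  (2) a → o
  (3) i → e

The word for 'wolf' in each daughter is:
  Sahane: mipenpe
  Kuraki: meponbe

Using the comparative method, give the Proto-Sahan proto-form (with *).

*mipanbe

Position 4: Sahane has e, Kuraki has o. Taking the neighbouring segments as reconstructed: Sahane e could go back to *a or *e; Kuraki o could go back to *a or *o — the one source consistent with every daughter is *a.
Position 6: Sahane has p, Kuraki has b. Kuraki preserves b here (none of its changes turn any other segment into b), so the proto-segment is *b.
Position 2: Sahane has i, Kuraki has e. Sahane preserves i here (none of its changes turn any other segment into i), so the proto-segment is *i.
The remaining positions agree across the daughters. Check the candidate against every language:
Sahane: *mipanbe > mipenbe > mipenpe  (by vowel merger, unconditioned shift)
Kuraki: *mipanbe
  mipanbe (rule 1 does not apply)
  mipanbe → miponbe   [vowel merger]
  miponbe → meponbe   [vowel merger]
  giving Kuraki meponbe.
*mipanbe is the unique common source.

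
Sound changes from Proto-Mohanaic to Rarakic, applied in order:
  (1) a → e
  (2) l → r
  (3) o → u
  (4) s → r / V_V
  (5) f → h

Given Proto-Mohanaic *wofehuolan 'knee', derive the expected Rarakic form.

wuhehuuren

Rarakic: start from *wofehuolan.
  rule 1 (vowel merger): wofehuolan → wofehuolen
  rule 2 (unconditioned shift): wofehuolen → wofehuoren
  rule 3 (vowel merger): wofehuoren → wufehuuren
  rule 4: no change — wufehuuren
  rule 5 (unconditioned shift): wufehuuren → wuhehuuren
  ⇒ Rarakic wuhehuuren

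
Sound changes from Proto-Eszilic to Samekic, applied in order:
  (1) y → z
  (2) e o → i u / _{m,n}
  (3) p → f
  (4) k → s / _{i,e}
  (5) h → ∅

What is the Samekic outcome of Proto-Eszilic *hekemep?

esimef

Samekic: *hekemep > hekimep > hekimef > hesimef > esimef  (by pre-nasal raising, unconditioned shift, palatalisation, h-loss)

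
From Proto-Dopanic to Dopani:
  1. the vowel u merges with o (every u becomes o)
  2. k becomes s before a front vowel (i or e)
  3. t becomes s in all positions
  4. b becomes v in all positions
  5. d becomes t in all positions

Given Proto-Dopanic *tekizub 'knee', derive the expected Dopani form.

sesizov

Dopani: start from *tekizub.
  rule 1 (vowel merger): tekizub → tekizob
  rule 2 (palatalisation): tekizob → tesizob
  rule 3 (unconditioned shift): tesizob → sesizob
  rule 4 (unconditioned shift): sesizob → sesizov
  rule 5: no change — sesizov
  ⇒ Dopani sesizov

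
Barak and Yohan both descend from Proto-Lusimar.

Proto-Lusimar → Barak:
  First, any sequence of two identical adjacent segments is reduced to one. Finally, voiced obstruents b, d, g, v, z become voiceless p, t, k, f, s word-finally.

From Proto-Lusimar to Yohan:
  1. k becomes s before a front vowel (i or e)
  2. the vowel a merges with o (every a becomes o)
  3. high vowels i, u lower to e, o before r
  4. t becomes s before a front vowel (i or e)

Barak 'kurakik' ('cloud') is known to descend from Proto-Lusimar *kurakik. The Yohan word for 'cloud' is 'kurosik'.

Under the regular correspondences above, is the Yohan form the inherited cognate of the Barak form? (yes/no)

Derive the expected Yohan reflex of *kurakik:
Yohan: *kurakik
  kurakik → kurasik   [palatalisation]
  kurasik → kurosik   [vowel merger]
  kurosik → korosik   [pre-rhotic lowering]
  korosik (rule 4 does not apply)
  giving Yohan korosik.
The regular Yohan reflex would be 'korosik', but the attested form is 'kurosik'. The correspondence is irregular, so they are not cognates (the Yohan form has a different source).

no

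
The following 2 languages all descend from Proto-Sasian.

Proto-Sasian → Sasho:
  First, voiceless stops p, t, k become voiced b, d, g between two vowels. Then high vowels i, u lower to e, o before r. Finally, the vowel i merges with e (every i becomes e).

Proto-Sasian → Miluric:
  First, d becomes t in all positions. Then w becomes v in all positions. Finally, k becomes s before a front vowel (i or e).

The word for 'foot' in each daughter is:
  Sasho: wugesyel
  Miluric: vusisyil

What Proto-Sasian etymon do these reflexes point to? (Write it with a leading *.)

*wukisyil

Position 7: Sasho has e, Miluric has i. Miluric preserves i here (none of its changes turn any other segment into i), so the proto-segment is *i.
Position 1: Sasho has w, Miluric has v. Sasho preserves w here (none of its changes turn any other segment into w), so the proto-segment is *w.
Position 3: Sasho has g, Miluric has s. Taking the neighbouring segments as reconstructed: Sasho g could go back to *k or *g; Miluric s could go back to *k or *s — the one source consistent with every daughter is *k.
This points to *wukisyil. Verify forward in each daughter:
Sasho: start from *wukisyil.
  rule 1 (intervocalic voicing): wukisyil → wugisyil
  rule 2: no change — wugisyil
  rule 3 (vowel merger): wugisyil → wugesyel
  ⇒ Sasho wugesyel
Miluric: *wukisyil
  wukisyil (rule 1 does not apply)
  wukisyil → vukisyil   [unconditioned shift]
  vukisyil → vusisyil   [palatalisation]
  giving Miluric vusisyil.
No other proto-form is consistent with every reflex, so the reconstruction is *wukisyil.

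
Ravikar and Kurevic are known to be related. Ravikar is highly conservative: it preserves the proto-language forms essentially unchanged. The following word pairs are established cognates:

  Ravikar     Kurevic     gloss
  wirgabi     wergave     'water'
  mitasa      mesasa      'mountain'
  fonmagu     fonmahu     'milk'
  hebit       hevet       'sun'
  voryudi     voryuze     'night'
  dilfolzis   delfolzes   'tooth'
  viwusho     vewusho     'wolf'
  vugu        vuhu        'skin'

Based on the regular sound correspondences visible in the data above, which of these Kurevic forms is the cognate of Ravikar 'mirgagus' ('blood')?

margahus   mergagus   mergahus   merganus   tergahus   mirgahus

mergahus

wirgabi ~ wergave — Ravikar i corresponds to Kurevic e after a consonant, before r.
fonmagu ~ fonmahu, vugu ~ vuhu — Ravikar g corresponds to Kurevic h between vowels (before a back vowel).
Applying these to Ravikar 'mirgagus':
  mirgagus → mergagus   (i→e after a consonant, before r)
  mergagus → mergahus   (g→h between vowels (before a back vowel))
So the Kurevic cognate is 'mergahus'.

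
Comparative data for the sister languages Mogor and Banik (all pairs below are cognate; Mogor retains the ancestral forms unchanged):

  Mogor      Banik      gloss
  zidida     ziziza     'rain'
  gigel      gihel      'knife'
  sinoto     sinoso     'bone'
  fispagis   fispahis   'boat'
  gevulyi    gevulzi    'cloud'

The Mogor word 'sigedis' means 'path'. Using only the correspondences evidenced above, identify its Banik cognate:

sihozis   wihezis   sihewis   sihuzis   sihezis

gigel ~ gihel — Mogor g corresponds to Banik h between vowels (before a front vowel).
zidida ~ ziziza — Mogor d corresponds to Banik z between vowels (before a front vowel).
Applying these to Mogor 'sigedis':
  sigedis → sihedis   (g→h between vowels (before a front vowel))
  sihedis → sihezis   (d→z between vowels (before a front vowel))
So the Banik cognate is 'sihezis'.

sihezis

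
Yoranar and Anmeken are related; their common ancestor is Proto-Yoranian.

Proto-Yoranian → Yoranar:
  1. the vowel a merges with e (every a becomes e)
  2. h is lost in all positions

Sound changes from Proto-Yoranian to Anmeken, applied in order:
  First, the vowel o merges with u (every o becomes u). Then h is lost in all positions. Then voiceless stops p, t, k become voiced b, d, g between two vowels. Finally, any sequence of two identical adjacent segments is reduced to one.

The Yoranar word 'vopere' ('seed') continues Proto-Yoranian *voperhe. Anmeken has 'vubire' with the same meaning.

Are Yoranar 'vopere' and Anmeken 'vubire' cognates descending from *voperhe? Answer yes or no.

Derive the expected Anmeken reflex of *voperhe:
Anmeken: *voperhe > vuperhe > vupere > vubere  (by vowel merger, h-loss, intervocalic voicing)
The regular Anmeken reflex would be 'vubere', but the attested form is 'vubire'. The correspondence is irregular, so they are not cognates (the Anmeken form has a different source).

no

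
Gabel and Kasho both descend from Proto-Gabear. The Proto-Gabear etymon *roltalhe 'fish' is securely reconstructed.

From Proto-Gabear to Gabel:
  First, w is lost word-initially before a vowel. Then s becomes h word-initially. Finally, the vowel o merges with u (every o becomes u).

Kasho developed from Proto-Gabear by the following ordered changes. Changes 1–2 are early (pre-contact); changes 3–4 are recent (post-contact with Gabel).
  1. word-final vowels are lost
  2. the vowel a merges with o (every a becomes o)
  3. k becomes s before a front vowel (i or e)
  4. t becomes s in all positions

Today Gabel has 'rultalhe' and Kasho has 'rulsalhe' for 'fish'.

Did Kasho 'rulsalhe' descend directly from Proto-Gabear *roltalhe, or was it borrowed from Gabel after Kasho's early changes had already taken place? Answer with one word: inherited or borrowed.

If inherited, *roltalhe would pass through all of Kasho's changes:
Kasho: *roltalhe > roltalh > roltolh > rolsolh  (by apocope, vowel merger, unconditioned shift)
If borrowed from Gabel 'rultalhe' after the early changes, it would undergo only the recent ones:
  rule 3 (palatalisation): no change (rultalhe)
  rule 4 (unconditioned shift): rultalhe → rulsalhe
  ⇒ as a loan: rulsalhe
Kasho 'rulsalhe' matches the loan outcome 'rulsalhe', not the inherited 'rolsolh' — it skipped the early Kasho changes, so it was borrowed from Gabel.

borrowed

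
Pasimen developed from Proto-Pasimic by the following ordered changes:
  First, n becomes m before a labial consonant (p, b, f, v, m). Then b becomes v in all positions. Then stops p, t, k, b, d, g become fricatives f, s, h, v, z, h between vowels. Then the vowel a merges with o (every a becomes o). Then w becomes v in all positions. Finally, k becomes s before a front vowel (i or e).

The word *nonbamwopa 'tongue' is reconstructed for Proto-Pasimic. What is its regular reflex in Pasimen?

Pasimen: *nonbamwopa
  nonbamwopa → nombamwopa   [nasal place assimilation]
  nombamwopa → nomvamwopa   [unconditioned shift]
  nomvamwopa → nomvamwofa   [intervocalic lenition]
  nomvamwofa → nomvomwofo   [vowel merger]
  nomvomwofo → nomvomvofo   [unconditioned shift]
  nomvomvofo (rule 6 does not apply)
  giving Pasimen nomvomvofo.

nomvomvofo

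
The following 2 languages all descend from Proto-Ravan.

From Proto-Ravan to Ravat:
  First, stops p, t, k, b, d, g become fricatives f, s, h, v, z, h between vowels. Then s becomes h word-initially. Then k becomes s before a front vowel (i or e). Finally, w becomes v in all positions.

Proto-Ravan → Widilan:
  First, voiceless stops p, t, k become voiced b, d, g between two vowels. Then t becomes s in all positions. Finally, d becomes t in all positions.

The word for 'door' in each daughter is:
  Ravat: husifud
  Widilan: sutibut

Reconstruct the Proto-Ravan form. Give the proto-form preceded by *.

*sutipud

Position 7: Ravat has d, Widilan has t. Ravat preserves d here (none of its changes turn any other segment into d), so the proto-segment is *d.
Position 1: Ravat has h, Widilan has s. Taking the neighbouring segments as reconstructed: Ravat h could go back to *s or *h; Widilan s could go back to *t or *s — the one source consistent with every daughter is *s.
Position 5: Ravat has f, Widilan has b. Taking the neighbouring segments as reconstructed: Ravat f could go back to *p or *f; Widilan b could go back to *p or *b — the one source consistent with every daughter is *p.
This points to *sutipud. Verify forward in each daughter:
Ravat: start from *sutipud.
  rule 1 (intervocalic lenition): sutipud → susifud
  rule 2 (debuccalisation): susifud → husifud
  rule 3: no change — husifud
  rule 4: no change — husifud
  ⇒ Ravat husifud
Widilan: *sutipud > sudibud > sutibut  (by intervocalic voicing, unconditioned shift)
No other proto-form is consistent with every reflex, so the reconstruction is *sutipud.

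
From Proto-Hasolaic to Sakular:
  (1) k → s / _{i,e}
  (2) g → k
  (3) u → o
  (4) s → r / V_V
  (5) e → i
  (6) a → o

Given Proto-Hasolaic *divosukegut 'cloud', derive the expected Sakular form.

Sakular: *divosukegut
  divosukegut → divosusegut   [palatalisation]
  divosusegut → divosusekut   [unconditioned shift]
  divosusekut → divososekot   [vowel merger]
  divososekot → divororekot   [rhotacism]
  divororekot → divororikot   [vowel merger]
  divororikot (rule 6 does not apply)
  giving Sakular divororikot.

divororikot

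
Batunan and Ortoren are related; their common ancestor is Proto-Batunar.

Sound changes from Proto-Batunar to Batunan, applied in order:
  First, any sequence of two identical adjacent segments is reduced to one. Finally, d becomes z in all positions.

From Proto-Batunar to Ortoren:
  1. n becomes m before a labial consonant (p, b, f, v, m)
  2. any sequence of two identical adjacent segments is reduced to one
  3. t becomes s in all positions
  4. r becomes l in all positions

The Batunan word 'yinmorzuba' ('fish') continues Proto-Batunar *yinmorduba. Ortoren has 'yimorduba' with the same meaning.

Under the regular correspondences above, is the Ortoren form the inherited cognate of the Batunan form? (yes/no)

no

Derive the expected Ortoren reflex of *yinmorduba:
Ortoren: *yinmorduba
  yinmorduba → yimmorduba   [nasal place assimilation]
  yimmorduba → yimorduba   [degemination]
  yimorduba (rule 3 does not apply)
  yimorduba → yimolduba   [unconditioned shift]
  giving Ortoren yimolduba.
The regular Ortoren reflex would be 'yimolduba', but the attested form is 'yimorduba'. The correspondence is irregular, so they are not cognates (the Ortoren form has a different source).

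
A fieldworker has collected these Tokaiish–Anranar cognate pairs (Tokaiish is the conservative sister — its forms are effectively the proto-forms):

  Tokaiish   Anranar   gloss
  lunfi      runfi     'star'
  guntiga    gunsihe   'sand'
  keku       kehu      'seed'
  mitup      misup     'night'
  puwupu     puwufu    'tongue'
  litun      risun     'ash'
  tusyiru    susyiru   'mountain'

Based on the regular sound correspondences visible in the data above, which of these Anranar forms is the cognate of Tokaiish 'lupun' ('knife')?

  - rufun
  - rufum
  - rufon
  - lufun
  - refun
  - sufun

lunfi ~ runfi — Tokaiish l corresponds to Anranar r word-initially before a back vowel.
puwupu ~ puwufu — Tokaiish p corresponds to Anranar f between vowels (before a back vowel).
Applying these to Tokaiish 'lupun':
  lupun → rupun   (l→r word-initially before a back vowel)
  rupun → rufun   (p→f between vowels (before a back vowel))
So the Anranar cognate is 'rufun'.

rufun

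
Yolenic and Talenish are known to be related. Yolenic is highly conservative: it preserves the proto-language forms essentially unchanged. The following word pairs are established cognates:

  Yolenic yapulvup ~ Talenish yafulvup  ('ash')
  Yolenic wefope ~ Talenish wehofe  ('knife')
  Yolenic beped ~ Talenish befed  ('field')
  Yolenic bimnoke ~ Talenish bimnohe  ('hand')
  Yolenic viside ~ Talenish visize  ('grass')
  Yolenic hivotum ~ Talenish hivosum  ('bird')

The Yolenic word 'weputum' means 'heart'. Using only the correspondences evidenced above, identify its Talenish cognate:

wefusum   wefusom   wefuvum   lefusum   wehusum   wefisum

yapulvup ~ yafulvup — Yolenic p corresponds to Talenish f between vowels (before a back vowel).
hivotum ~ hivosum — Yolenic t corresponds to Talenish s between vowels (before a back vowel).
Applying these to Yolenic 'weputum':
  weputum → wefutum   (p→f between vowels (before a back vowel))
  wefutum → wefusum   (t→s between vowels (before a back vowel))
So the Talenish cognate is 'wefusum'.

wefusum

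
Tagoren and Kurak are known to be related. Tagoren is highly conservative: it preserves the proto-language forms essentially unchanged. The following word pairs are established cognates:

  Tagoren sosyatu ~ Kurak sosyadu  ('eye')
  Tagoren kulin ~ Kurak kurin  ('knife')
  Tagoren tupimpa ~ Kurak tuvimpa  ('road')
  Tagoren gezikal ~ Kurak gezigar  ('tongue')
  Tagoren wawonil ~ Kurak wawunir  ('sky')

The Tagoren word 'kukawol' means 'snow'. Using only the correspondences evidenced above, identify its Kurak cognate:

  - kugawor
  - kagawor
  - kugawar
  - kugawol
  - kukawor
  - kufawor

kugawor

gezikal ~ gezigar — Tagoren k corresponds to Kurak g between vowels (before a back vowel).
gezikal ~ gezigar, wawonil ~ wawunir — Tagoren l corresponds to Kurak r word-finally.
Applying these to Tagoren 'kukawol':
  kukawol → kugawol   (k→g between vowels (before a back vowel))
  kugawol → kugawor   (l→r word-finally)
So the Kurak cognate is 'kugawor'.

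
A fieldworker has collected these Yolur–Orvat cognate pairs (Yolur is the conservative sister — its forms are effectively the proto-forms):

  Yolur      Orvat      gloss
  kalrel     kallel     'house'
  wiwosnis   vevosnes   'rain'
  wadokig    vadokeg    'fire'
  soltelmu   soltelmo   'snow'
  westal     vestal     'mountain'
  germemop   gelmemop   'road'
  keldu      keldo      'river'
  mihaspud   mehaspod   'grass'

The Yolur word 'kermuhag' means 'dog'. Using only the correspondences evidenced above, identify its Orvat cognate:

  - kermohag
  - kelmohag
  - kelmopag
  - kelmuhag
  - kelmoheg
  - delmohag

germemop ~ gelmemop — Yolur r corresponds to Orvat l after a vowel, before a nasal.
mihaspud ~ mehaspod — Yolur u corresponds to Orvat o after a consonant, before a consonant other than r, m, n, p, b, f, v.
Applying these to Yolur 'kermuhag':
  kermuhag → kelmuhag   (r→l after a vowel, before a nasal)
  kelmuhag → kelmohag   (u→o after a consonant, before a consonant other than r, m, n, p, b, f, v)
So the Orvat cognate is 'kelmohag'.

kelmohag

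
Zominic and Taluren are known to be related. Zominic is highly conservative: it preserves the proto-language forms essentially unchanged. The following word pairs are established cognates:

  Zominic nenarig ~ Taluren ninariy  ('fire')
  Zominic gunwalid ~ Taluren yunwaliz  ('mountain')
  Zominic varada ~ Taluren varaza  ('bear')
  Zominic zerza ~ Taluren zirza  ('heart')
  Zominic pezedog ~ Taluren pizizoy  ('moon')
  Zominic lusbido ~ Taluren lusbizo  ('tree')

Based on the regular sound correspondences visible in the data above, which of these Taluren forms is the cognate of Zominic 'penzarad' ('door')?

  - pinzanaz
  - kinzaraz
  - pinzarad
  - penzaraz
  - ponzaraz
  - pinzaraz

pinzaraz

nenarig ~ ninariy — Zominic e corresponds to Taluren i after a consonant, before a nasal.
gunwalid ~ yunwaliz — Zominic d corresponds to Taluren z word-finally.
Applying these to Zominic 'penzarad':
  penzarad → pinzarad   (e→i after a consonant, before a nasal)
  pinzarad → pinzaraz   (d→z word-finally)
So the Taluren cognate is 'pinzaraz'.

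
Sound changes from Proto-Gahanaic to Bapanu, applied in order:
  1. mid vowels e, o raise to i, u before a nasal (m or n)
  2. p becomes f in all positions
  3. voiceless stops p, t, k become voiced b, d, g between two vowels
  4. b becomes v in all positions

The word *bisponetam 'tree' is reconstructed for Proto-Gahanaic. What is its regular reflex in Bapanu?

Bapanu: *bisponetam
  bisponetam → bispunetam   [pre-nasal raising]
  bispunetam → bisfunetam   [unconditioned shift]
  bisfunetam → bisfunedam   [intervocalic voicing]
  bisfunedam → visfunedam   [unconditioned shift]
  giving Bapanu visfunedam.

visfunedam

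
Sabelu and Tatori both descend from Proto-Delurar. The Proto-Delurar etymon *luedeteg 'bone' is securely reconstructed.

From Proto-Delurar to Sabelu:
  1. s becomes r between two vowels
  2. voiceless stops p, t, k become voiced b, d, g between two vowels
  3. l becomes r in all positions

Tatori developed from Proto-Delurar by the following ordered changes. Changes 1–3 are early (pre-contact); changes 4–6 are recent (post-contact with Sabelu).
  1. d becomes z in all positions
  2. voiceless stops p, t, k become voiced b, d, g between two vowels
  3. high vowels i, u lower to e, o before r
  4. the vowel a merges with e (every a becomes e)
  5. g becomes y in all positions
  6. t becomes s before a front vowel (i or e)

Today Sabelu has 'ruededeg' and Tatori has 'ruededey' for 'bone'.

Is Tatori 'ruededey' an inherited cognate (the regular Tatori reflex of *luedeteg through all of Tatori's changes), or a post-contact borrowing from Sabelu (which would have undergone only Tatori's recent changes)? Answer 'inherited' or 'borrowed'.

borrowed

If inherited, *luedeteg would pass through all of Tatori's changes:
Tatori: *luedeteg
  luedeteg → luezeteg   [unconditioned shift]
  luezeteg → luezedeg   [intervocalic voicing]
  luezedeg (rule 3 does not apply)
  luezedeg (rule 4 does not apply)
  luezedeg → luezedey   [unconditioned shift]
  luezedey (rule 6 does not apply)
  giving Tatori luezedey.
If borrowed from Sabelu 'ruededeg' after the early changes, it would undergo only the recent ones:
  rule 4 (vowel merger): no change (ruededeg)
  rule 5 (unconditioned shift): ruededeg → ruededey
  rule 6 (palatalisation): no change (ruededey)
  ⇒ as a loan: ruededey
Tatori 'ruededey' matches the loan outcome 'ruededey', not the inherited 'luezedey' — it skipped the early Tatori changes, so it was borrowed from Sabelu.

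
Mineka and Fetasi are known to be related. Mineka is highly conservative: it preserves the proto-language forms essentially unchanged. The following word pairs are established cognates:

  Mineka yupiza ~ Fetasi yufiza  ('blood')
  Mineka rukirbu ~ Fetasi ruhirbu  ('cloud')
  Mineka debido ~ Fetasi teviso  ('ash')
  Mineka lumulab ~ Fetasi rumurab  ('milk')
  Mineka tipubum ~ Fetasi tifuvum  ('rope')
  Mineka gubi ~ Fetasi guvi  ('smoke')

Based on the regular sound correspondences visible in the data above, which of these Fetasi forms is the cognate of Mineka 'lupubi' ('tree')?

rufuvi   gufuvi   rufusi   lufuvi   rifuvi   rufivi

lumulab ~ rumurab — Mineka l corresponds to Fetasi r word-initially before a back vowel.
tipubum ~ tifuvum — Mineka p corresponds to Fetasi f between vowels (before a back vowel).
debido ~ teviso, gubi ~ guvi — Mineka b corresponds to Fetasi v between vowels (before a front vowel).
Applying these to Mineka 'lupubi':
  lupubi → rupubi   (l→r word-initially before a back vowel)
  rupubi → rufubi   (p→f between vowels (before a back vowel))
  rufubi → rufuvi   (b→v between vowels (before a front vowel))
So the Fetasi cognate is 'rufuvi'.

rufuvi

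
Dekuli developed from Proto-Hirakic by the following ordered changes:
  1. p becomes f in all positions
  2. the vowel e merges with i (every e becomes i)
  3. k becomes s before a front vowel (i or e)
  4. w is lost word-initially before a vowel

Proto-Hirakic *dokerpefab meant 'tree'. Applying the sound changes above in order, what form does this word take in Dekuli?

Dekuli: *dokerpefab > dokerfefab > dokirfifab > dosirfifab  (by unconditioned shift, vowel merger, palatalisation)

dosirfifab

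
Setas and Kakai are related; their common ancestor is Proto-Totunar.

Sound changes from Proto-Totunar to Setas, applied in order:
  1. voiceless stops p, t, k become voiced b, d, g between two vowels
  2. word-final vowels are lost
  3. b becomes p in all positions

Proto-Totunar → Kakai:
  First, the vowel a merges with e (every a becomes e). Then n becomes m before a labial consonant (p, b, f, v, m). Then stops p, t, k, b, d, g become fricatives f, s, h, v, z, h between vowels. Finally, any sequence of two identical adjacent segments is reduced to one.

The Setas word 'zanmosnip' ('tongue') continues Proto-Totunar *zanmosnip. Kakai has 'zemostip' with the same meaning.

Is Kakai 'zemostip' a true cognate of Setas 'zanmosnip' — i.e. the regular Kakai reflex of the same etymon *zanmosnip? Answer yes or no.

no

Derive the expected Kakai reflex of *zanmosnip:
Kakai: *zanmosnip
  zanmosnip → zenmosnip   [vowel merger]
  zenmosnip → zemmosnip   [nasal place assimilation]
  zemmosnip (rule 3 does not apply)
  zemmosnip → zemosnip   [degemination]
  giving Kakai zemosnip.
The regular Kakai reflex would be 'zemosnip', but the attested form is 'zemostip'. The correspondence is irregular, so they are not cognates (the Kakai form has a different source).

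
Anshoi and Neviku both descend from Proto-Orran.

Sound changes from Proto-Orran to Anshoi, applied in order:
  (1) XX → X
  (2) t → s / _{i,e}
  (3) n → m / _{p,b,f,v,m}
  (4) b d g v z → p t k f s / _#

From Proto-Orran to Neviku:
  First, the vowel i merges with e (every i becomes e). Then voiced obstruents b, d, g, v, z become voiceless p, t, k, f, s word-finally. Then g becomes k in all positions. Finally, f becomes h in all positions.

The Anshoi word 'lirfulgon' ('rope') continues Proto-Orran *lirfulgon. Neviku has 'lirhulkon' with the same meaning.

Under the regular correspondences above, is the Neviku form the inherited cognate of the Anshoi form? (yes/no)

Derive the expected Neviku reflex of *lirfulgon:
Neviku: start from *lirfulgon.
  rule 1 (vowel merger): lirfulgon → lerfulgon
  rule 2: no change — lerfulgon
  rule 3 (unconditioned shift): lerfulgon → lerfulkon
  rule 4 (unconditioned shift): lerfulkon → lerhulkon
  ⇒ Neviku lerhulkon
The regular Neviku reflex would be 'lerhulkon', but the attested form is 'lirhulkon'. The correspondence is irregular, so they are not cognates (the Neviku form has a different source).

no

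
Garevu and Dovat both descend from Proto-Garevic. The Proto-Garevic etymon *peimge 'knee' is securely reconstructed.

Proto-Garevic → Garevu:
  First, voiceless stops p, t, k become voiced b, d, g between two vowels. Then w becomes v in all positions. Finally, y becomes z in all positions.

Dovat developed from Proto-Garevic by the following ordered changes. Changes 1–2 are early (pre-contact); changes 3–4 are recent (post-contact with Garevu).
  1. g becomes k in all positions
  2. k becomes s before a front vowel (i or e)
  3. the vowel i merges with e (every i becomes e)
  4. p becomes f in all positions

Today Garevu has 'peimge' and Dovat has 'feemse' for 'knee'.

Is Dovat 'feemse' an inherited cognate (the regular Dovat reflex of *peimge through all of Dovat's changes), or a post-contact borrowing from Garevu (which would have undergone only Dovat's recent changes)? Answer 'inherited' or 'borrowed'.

inherited

If inherited, *peimge would pass through all of Dovat's changes:
Dovat: *peimge
  peimge → peimke   [unconditioned shift]
  peimke → peimse   [palatalisation]
  peimse → peemse   [vowel merger]
  peemse → feemse   [unconditioned shift]
  giving Dovat feemse.
If borrowed from Garevu 'peimge' after the early changes, it would undergo only the recent ones:
  rule 3 (vowel merger): peimge → peemge
  rule 4 (unconditioned shift): peemge → feemge
  ⇒ as a loan: feemge
Dovat 'feemse' matches the inherited outcome exactly, so it is an inherited cognate, not a loan.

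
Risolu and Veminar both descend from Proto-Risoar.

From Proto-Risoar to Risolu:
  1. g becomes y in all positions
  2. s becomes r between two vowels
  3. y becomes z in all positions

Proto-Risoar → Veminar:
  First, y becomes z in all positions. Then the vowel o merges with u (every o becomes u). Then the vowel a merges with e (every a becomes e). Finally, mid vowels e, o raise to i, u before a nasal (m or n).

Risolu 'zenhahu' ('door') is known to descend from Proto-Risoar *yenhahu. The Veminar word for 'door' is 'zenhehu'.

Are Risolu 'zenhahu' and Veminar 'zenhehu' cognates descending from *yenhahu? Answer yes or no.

no

Derive the expected Veminar reflex of *yenhahu:
Veminar: *yenhahu > zenhahu > zenhehu > zinhehu  (by unconditioned shift, vowel merger, pre-nasal raising)
The regular Veminar reflex would be 'zinhehu', but the attested form is 'zenhehu'. The correspondence is irregular, so they are not cognates (the Veminar form has a different source).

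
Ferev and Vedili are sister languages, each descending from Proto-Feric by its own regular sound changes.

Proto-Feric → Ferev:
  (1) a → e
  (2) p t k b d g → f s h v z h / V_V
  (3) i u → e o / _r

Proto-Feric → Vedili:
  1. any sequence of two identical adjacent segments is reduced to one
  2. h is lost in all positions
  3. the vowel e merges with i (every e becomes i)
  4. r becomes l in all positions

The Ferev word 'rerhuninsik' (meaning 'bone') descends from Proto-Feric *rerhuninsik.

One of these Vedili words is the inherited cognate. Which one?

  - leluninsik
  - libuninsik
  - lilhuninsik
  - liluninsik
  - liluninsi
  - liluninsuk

liluninsik

Vedili: *rerhuninsik
  rerhuninsik (rule 1 does not apply)
  rerhuninsik → reruninsik   [h-loss]
  reruninsik → riruninsik   [vowel merger]
  riruninsik → liluninsik   [unconditioned shift]
  giving Vedili liluninsik.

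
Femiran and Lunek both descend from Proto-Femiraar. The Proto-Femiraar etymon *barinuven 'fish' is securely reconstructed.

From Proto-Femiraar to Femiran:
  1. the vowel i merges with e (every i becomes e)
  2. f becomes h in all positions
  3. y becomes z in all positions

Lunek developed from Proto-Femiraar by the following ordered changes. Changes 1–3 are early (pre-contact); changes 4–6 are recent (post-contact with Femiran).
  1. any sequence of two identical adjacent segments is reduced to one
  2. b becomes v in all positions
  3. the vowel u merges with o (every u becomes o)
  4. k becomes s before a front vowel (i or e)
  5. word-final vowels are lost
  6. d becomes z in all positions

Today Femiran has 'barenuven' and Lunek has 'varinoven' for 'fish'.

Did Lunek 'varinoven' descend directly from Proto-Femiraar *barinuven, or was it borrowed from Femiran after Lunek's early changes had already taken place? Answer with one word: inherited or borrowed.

If inherited, *barinuven would pass through all of Lunek's changes:
Lunek: start from *barinuven.
  rule 1: no change — barinuven
  rule 2 (unconditioned shift): barinuven → varinuven
  rule 3 (vowel merger): varinuven → varinoven
  rule 4: no change — varinoven
  rule 5: no change — varinoven
  rule 6: no change — varinoven
  ⇒ Lunek varinoven
If borrowed from Femiran 'barenuven' after the early changes, it would undergo only the recent ones:
  rule 4 (palatalisation): no change (barenuven)
  rule 5 (apocope): no change (barenuven)
  rule 6 (unconditioned shift): no change (barenuven)
  ⇒ as a loan: barenuven
Lunek 'varinoven' matches the inherited outcome exactly, so it is an inherited cognate, not a loan.

inherited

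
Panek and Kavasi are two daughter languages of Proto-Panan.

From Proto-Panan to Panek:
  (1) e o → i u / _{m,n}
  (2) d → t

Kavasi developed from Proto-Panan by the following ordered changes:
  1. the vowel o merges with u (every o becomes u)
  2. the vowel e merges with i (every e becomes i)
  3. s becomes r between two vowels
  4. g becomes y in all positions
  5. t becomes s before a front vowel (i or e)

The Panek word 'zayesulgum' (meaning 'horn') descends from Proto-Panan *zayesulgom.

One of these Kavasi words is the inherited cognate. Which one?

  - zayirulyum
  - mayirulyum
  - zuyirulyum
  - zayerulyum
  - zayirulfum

zayirulyum

Kavasi: *zayesulgom > zayesulgum > zayisulgum > zayirulgum > zayirulyum  (by vowel merger, vowel merger, rhotacism, unconditioned shift)
The other candidates each miss or misapply at least one Kavasi change.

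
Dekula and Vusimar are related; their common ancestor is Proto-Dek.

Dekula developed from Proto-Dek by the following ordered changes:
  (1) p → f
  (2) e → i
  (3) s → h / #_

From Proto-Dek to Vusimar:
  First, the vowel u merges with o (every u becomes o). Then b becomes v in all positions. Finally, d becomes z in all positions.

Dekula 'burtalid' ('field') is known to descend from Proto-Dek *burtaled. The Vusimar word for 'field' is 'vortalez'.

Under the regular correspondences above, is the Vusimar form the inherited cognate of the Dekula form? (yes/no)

Derive the expected Vusimar reflex of *burtaled:
Vusimar: start from *burtaled.
  rule 1 (vowel merger): burtaled → bortaled
  rule 2 (unconditioned shift): bortaled → vortaled
  rule 3 (unconditioned shift): vortaled → vortalez
  ⇒ Vusimar vortalez
Vusimar 'vortalez' matches the regular reflex exactly, so the pair is cognate.

yes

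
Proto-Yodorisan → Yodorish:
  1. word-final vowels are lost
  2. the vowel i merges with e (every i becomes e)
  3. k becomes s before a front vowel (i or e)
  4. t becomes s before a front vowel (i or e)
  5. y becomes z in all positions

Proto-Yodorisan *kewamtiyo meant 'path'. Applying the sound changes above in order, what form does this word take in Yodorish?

Yodorish: start from *kewamtiyo.
  rule 1 (apocope): kewamtiyo → kewamtiy
  rule 2 (vowel merger): kewamtiy → kewamtey
  rule 3 (palatalisation): kewamtey → sewamtey
  rule 4 (palatalisation): sewamtey → sewamsey
  rule 5 (unconditioned shift): sewamsey → sewamsez
  ⇒ Yodorish sewamsez

sewamsez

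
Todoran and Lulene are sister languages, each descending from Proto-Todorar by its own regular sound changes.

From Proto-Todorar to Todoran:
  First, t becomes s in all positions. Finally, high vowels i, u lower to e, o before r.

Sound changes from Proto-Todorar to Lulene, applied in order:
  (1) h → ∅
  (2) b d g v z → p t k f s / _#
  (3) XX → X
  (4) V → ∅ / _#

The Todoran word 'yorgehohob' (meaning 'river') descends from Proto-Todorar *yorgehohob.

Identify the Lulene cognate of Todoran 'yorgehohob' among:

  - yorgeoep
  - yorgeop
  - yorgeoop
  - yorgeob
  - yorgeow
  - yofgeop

Lulene: *yorgehohob
  yorgehohob → yorgeoob   [h-loss]
  yorgeoob → yorgeoop   [final devoicing]
  yorgeoop → yorgeop   [degemination]
  yorgeop (rule 4 does not apply)
  giving Lulene yorgeop.
Among the options, 'yorgeop' alone shows every Lulene change applied in order.

yorgeop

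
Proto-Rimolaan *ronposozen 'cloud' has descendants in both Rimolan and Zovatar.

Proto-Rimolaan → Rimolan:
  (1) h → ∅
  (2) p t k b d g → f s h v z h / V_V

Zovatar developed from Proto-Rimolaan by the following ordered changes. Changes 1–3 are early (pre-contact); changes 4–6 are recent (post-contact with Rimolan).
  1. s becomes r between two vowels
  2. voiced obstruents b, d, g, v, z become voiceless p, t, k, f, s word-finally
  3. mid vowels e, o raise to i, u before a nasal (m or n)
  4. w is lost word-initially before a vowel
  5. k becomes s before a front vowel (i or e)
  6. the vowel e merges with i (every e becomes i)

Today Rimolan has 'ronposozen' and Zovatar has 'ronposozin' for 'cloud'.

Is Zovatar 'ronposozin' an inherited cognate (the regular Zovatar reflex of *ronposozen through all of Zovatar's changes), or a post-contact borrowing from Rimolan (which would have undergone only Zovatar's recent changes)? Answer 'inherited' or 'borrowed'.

If inherited, *ronposozen would pass through all of Zovatar's changes:
Zovatar: *ronposozen
  ronposozen → ronporozen   [rhotacism]
  ronporozen (rule 2 does not apply)
  ronporozen → runporozin   [pre-nasal raising]
  runporozin (rule 4 does not apply)
  runporozin (rule 5 does not apply)
  runporozin (rule 6 does not apply)
  giving Zovatar runporozin.
If borrowed from Rimolan 'ronposozen' after the early changes, it would undergo only the recent ones:
  rule 4 (glide loss): no change (ronposozen)
  rule 5 (palatalisation): no change (ronposozen)
  rule 6 (vowel merger): ronposozen → ronposozin
  ⇒ as a loan: ronposozin
Zovatar 'ronposozin' matches the loan outcome 'ronposozin', not the inherited 'runporozin' — it skipped the early Zovatar changes, so it was borrowed from Rimolan.

borrowed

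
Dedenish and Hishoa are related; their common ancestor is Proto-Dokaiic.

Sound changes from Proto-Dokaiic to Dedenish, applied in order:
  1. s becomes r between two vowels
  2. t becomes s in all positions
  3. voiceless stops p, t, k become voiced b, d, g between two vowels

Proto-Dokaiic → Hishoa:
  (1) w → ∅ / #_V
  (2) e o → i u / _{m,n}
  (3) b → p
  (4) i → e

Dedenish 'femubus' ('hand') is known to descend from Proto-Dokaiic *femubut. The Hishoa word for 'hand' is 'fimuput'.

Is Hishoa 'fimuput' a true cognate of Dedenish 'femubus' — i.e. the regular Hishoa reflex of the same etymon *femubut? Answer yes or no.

Derive the expected Hishoa reflex of *femubut:
Hishoa: start from *femubut.
  rule 1: no change — femubut
  rule 2 (pre-nasal raising): femubut → fimubut
  rule 3 (unconditioned shift): fimubut → fimuput
  rule 4 (vowel merger): fimuput → femuput
  ⇒ Hishoa femuput
The regular Hishoa reflex would be 'femuput', but the attested form is 'fimuput'. The correspondence is irregular, so they are not cognates (the Hishoa form has a different source).

no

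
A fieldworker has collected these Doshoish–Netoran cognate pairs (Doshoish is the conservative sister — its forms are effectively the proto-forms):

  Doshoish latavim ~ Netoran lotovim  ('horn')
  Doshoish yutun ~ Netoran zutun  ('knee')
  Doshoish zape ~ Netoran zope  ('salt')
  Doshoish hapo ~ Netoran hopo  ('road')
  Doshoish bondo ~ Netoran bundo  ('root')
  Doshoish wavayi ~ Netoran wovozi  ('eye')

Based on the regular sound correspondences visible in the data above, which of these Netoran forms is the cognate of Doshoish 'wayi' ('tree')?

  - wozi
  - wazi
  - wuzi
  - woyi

wozi

latavim ~ lotovim, wavayi ~ wovozi — Doshoish a corresponds to Netoran o after a consonant, before a consonant other than r, m, n, p, b, f, v.
wavayi ~ wovozi — Doshoish y corresponds to Netoran z between vowels (before a front vowel).
Applying these to Doshoish 'wayi':
  wayi → woyi   (a→o after a consonant, before a consonant other than r, m, n, p, b, f, v)
  woyi → wozi   (y→z between vowels (before a front vowel))
So the Netoran cognate is 'wozi'.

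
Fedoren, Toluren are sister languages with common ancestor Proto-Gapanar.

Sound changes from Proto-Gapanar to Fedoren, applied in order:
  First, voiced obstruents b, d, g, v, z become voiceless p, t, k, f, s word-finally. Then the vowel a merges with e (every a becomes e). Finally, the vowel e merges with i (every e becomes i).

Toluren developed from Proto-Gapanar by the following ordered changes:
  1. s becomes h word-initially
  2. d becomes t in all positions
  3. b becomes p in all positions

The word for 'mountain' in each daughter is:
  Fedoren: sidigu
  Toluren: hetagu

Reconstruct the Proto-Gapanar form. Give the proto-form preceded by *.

*sedagu

Position 1: Fedoren has s, Toluren has h. Taking the neighbouring segments as reconstructed: Fedoren s can only go back to *s; Toluren h could go back to *s or *h — the one source consistent with every daughter is *s.
Position 2: Fedoren has i, Toluren has e. Toluren preserves e here (none of its changes turn any other segment into e), so the proto-segment is *e.
Position 4: Fedoren has i, Toluren has a. Toluren preserves a here (none of its changes turn any other segment into a), so the proto-segment is *a.
Continuing position by position gives *sedagu; check it forward:
Fedoren: *sedagu
  sedagu (rule 1 does not apply)
  sedagu → sedegu   [vowel merger]
  sedegu → sidigu   [vowel merger]
  giving Fedoren sidigu.
Toluren: *sedagu
  sedagu → hedagu   [debuccalisation]
  hedagu → hetagu   [unconditioned shift]
  hetagu (rule 3 does not apply)
  giving Toluren hetagu.
Only *sedagu yields all of Fedoren sidigu, Toluren hetagu.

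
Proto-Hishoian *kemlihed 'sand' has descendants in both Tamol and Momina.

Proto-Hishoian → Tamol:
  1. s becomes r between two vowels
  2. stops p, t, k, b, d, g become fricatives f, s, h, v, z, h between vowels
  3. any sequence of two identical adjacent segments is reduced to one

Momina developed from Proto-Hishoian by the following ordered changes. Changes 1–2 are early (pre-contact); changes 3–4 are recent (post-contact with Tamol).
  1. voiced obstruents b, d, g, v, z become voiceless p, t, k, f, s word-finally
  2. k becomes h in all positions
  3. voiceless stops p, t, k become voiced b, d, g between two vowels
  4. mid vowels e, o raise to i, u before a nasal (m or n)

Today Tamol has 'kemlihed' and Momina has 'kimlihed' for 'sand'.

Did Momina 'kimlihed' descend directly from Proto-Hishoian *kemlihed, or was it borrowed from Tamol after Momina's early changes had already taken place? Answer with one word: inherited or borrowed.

borrowed

If inherited, *kemlihed would pass through all of Momina's changes:
Momina: start from *kemlihed.
  rule 1 (final devoicing): kemlihed → kemlihet
  rule 2 (unconditioned shift): kemlihet → hemlihet
  rule 3: no change — hemlihet
  rule 4 (pre-nasal raising): hemlihet → himlihet
  ⇒ Momina himlihet
If borrowed from Tamol 'kemlihed' after the early changes, it would undergo only the recent ones:
  rule 3 (intervocalic voicing): no change (kemlihed)
  rule 4 (pre-nasal raising): kemlihed → kimlihed
  ⇒ as a loan: kimlihed
Momina 'kimlihed' matches the loan outcome 'kimlihed', not the inherited 'himlihet' — it skipped the early Momina changes, so it was borrowed from Tamol.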